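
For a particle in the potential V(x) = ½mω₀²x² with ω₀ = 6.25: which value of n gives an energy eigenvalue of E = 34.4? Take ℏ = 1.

Invert E_n = (n + ½)ℏω₀: n = E/ℏω₀ − ½ = 5.004, so n = 5.

n = 5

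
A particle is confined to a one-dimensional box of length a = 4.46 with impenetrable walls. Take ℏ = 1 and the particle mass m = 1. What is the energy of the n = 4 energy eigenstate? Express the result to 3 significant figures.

E = 3.97

Requiring ψ(0) = ψ(a) = 0 quantises k = nπ/a, hence E_n = ℏ²k²/2m = n²π²ℏ²/(2ma²).
E_4 = 4² × π² / (2 × 1 × 4.46²) = 3.969.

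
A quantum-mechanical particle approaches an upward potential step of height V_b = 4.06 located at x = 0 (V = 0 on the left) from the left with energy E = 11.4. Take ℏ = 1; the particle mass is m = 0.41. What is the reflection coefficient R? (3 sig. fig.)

R = 0.0120

The wavenumbers are k₁ = √(2mE)/ℏ = 3.057 on the left and k₂ = √(2m(E − V_b))/ℏ = 2.453 on the right.
Continuity of ψ and ψ′ at the step yields the reflection amplitude r = (k₁ − k₂)/(k₁ + k₂) = 0.1096; thus R = |r|² = 0.01202, T = 0.9880.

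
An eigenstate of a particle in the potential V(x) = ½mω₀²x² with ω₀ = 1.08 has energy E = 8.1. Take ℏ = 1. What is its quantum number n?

n = 7

E_n = ℏω₀(n + ½) ⇒ n = E/(ℏω₀) − ½ = 8.1/1.08 − 0.5 = 7.000 → n = 7.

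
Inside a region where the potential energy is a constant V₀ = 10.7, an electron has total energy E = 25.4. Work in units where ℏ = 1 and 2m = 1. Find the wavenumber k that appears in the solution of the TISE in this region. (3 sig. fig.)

With E > V₀ the solution is oscillatory, ψ ∝ e^{±ikx} with k = √(2m(E − V₀))/ℏ.
k = √(2 × 0.5 × 14.7) = 3.834.

k = 3.83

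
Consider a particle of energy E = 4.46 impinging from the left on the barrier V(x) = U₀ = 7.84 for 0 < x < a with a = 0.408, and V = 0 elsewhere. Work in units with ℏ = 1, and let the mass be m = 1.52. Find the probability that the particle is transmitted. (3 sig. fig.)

T = 0.250

Since E < U₀ the interior solution is evanescent with decay constant κ = √(2m(U₀ − E))/ℏ = 3.205.
κa = 1.308, sinh(κa) = 1.714.
The exact tunnelling result is T⁻¹ = 1 + U₀² sinh²(κa) / [4E(U₀ − E)] = 3.994, so T = 0.250.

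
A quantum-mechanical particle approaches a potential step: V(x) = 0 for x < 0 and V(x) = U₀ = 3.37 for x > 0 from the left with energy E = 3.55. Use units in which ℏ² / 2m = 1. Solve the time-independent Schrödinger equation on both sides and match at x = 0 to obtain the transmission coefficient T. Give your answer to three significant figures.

On each side the TISE gives plane waves with k = √(2m(E − V))/ℏ: k₁ = √(2·½·3.55) = 1.884, k₂ = √(2·½·0.18) = 0.4243.
Continuity of ψ and ψ′ at the step yields the reflection amplitude r = (k₁ − k₂)/(k₁ + k₂) = 0.6324; thus R = |r|² = 0.4000, T = 0.6000.

T = 0.600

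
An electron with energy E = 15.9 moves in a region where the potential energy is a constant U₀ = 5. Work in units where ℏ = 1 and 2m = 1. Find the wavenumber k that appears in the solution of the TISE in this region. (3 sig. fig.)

With E > U₀ the solution is oscillatory, ψ ∝ e^{±ikx} with k = √(2m(E − U₀))/ℏ.
k = √(2 × 0.5 × 10.9) = 3.302.

k = 3.30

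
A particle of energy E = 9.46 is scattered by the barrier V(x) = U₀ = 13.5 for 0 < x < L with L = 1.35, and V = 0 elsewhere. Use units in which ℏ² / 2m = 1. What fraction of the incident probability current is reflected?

E < U₀: inside the barrier ψ ∝ e^{±κx} with κ = √(2m(U₀ − E))/ℏ = 2.010.
κL = 2.713, sinh(κL) = 7.508.
Matching ψ, ψ′ at both faces gives T = [1 + U₀² sinh²(κL) / (4E(U₀ − E))]⁻¹ = 1/68.19 = 0.0147.
R = 1 − T = 0.985.

R = 0.985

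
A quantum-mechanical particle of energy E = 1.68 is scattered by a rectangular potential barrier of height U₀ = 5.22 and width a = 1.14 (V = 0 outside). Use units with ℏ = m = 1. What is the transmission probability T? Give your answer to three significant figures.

Since E < U₀ the interior solution is evanescent with decay constant κ = √(2m(U₀ − E))/ℏ = 2.661.
κa = 3.033, sinh(κa) = 10.36.
Matching ψ, ψ′ at both faces gives T = [1 + U₀² sinh²(κa) / (4E(U₀ − E))]⁻¹ = 1/123.9 = 0.00807.

T = 0.00807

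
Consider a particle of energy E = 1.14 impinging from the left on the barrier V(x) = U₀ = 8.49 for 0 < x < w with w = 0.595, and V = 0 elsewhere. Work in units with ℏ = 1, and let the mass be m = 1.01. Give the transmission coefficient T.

T = 0.0190

E < U₀: inside the barrier ψ ∝ e^{±κx} with κ = √(2m(U₀ − E))/ℏ = 3.853.
κw = 2.293, sinh(κw) = 4.900.
The exact tunnelling result is T⁻¹ = 1 + U₀² sinh²(κw) / [4E(U₀ − E)] = 52.64, so T = 0.0190.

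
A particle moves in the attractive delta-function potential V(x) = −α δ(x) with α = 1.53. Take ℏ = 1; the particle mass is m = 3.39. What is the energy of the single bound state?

For x ≠ 0 the bound state is ψ ∝ e^{−κ|x|}; integrating the TISE across the delta gives the cusp condition 2κ = 2mα/ℏ², so κ = 5.187.
Then E = −ℏ²κ²/(2m) = −mα²/(2ℏ²) = -3.968.

E = -3.97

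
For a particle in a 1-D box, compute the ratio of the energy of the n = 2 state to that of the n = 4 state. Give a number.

0.25

Since E_n ∝ n², the ratio is (2/4)² = 0.25.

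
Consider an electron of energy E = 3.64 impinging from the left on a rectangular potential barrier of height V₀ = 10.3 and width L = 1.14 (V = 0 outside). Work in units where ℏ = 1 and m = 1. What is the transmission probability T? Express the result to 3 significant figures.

T = 0.000889

Since E < V₀ the interior solution is evanescent with decay constant κ = √(2m(V₀ − E))/ℏ = 3.650.
κL = 4.161, sinh(κL) = 32.05.
The exact tunnelling result is T⁻¹ = 1 + V₀² sinh²(κL) / [4E(V₀ − E)] = 1125, so T = 0.000889.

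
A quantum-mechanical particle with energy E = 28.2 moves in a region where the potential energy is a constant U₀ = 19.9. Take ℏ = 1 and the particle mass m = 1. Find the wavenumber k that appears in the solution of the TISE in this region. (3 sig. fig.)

k = 4.07

With E > U₀ the solution is oscillatory, ψ ∝ e^{±ikx} with k = √(2m(E − U₀))/ℏ.
k = √(2 × 1 × 8.3) = 4.074.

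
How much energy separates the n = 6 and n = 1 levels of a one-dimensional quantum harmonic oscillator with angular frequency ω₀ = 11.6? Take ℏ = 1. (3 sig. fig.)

ΔE = 58.0

E_n = ℏω₀(n + ½), so ΔE = (6 − 1) ℏω₀ = 5 × 11.6 = 58.00.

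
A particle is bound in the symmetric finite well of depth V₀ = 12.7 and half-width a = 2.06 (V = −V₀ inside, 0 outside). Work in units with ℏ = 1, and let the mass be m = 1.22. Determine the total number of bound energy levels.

Define the well-strength parameter z₀ = (a/ℏ)√(2mV₀) = 2.06 × √(2·1.22·12.7) = 11.47.
The even/odd transcendental equations gain one root per π/2 in z₀, giving N = 1 + ⌊2z₀/π⌋ = 1 + ⌊7.300⌋ = 8.

N = 8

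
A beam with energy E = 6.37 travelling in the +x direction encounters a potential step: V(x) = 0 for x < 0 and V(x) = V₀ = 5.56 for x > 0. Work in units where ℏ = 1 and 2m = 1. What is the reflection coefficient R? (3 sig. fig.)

R = 0.225

On each side the TISE gives plane waves with k = √(2m(E − V))/ℏ: k₁ = √(2·½·6.37) = 2.524, k₂ = √(2·½·0.81) = 0.9000.
Matching ψ and ψ′ at x = 0 gives r = (k₁ − k₂)/(k₁ + k₂), so R = r² = 0.2249 and T = 1 − R = 0.7751.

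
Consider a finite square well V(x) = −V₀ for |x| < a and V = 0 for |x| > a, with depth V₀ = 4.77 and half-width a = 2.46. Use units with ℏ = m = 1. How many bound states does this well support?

Define the well-strength parameter z₀ = (a/ℏ)√(2mV₀) = 2.46 × √(2·1·4.77) = 7.598.
The even/odd transcendental equations gain one root per π/2 in z₀, giving N = 1 + ⌊2z₀/π⌋ = 1 + ⌊4.837⌋ = 5.

N = 5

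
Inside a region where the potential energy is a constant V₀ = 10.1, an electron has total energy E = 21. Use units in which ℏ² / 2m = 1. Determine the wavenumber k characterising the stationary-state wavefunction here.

With E > V₀ the solution is oscillatory, ψ ∝ e^{±ikx} with k = √(2m(E − V₀))/ℏ.
k = √(2 × 0.5 × 10.9) = 3.302.

k = 3.30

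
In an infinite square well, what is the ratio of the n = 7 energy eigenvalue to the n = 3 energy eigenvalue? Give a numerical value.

Since E_n ∝ n², the ratio is (7/3)² = 5.44444.

5.44444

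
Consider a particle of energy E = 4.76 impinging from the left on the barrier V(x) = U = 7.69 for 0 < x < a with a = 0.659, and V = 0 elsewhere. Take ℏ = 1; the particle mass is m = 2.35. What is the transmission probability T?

E < U: inside the barrier ψ ∝ e^{±κx} with κ = √(2m(U − E))/ℏ = 3.711.
κa = 2.446, sinh(κa) = 5.725.
Matching ψ, ψ′ at both faces gives T = [1 + U² sinh²(κa) / (4E(U − E))]⁻¹ = 1/35.74 = 0.0280.

T = 0.0280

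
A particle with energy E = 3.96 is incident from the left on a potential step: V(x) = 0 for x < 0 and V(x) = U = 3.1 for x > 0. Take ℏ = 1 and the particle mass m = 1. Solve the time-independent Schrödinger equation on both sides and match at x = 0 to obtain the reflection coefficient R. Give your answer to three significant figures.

R = 0.133

On each side the TISE gives plane waves with k = √(2m(E − V))/ℏ: k₁ = √(2·1·3.96) = 2.814, k₂ = √(2·1·0.86) = 1.311.
Continuity of ψ and ψ′ at the step yields the reflection amplitude r = (k₁ − k₂)/(k₁ + k₂) = 0.3642; thus R = |r|² = 0.1327, T = 0.8673.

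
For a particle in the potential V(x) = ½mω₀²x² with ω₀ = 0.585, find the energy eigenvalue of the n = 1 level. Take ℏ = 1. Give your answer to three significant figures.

E = 0.878

The oscillator eigenvalues are E_n = ℏω₀(n + ½), so E_1 = 0.585 × 1.5 = 0.8775.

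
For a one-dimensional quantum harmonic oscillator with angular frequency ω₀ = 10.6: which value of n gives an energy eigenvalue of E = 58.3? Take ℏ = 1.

n = 5

E_n = ℏω₀(n + ½) ⇒ n = E/(ℏω₀) − ½ = 58.3/10.6 − 0.5 = 5.000 → n = 5.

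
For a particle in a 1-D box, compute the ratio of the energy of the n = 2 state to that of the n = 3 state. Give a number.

Since E_n ∝ n², the ratio is (2/3)² = 0.444444.

0.444444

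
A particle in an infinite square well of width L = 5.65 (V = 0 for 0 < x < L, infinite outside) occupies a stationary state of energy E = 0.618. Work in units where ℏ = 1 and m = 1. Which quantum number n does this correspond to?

From E_n = n²π²ℏ²/(2mL²) invert to n = √(2mL²E)/(πℏ).
n = (5.65/π) × √(2 × 1 × 0.618) = 1.999 → n = 2.

n = 2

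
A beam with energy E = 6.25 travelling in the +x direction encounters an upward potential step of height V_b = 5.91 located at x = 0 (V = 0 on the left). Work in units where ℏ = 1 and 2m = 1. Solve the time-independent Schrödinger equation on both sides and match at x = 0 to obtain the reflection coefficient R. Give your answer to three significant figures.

R = 0.387

The wavenumbers are k₁ = √(2mE)/ℏ = 2.500 on the left and k₂ = √(2m(E − V_b))/ℏ = 0.5831 on the right.
Continuity of ψ and ψ′ at the step yields the reflection amplitude r = (k₁ − k₂)/(k₁ + k₂) = 0.6217; thus R = |r|² = 0.3866, T = 0.6134.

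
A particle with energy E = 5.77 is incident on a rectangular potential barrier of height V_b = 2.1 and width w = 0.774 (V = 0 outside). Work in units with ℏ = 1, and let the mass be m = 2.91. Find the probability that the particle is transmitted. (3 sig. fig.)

E > V_b: inside the barrier k₂ = √(2m(E − V_b))/ℏ = 4.622, k₂w = 3.577.
Matching at both interfaces gives T⁻¹ = 1 + V_b² sin²(k₂w) / [4E(E − V_b)] = 1.009, hence T = 0.991.

T = 0.991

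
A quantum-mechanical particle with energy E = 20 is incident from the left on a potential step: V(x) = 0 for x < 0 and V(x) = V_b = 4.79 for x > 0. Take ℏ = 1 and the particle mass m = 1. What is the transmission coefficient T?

On each side the TISE gives plane waves with k = √(2m(E − V))/ℏ: k₁ = √(2·1·20) = 6.325, k₂ = √(2·1·15.21) = 5.515.
Matching ψ and ψ′ at x = 0 gives r = (k₁ − k₂)/(k₁ + k₂), so R = r² = 0.004670 and T = 1 − R = 0.9953.

T = 0.995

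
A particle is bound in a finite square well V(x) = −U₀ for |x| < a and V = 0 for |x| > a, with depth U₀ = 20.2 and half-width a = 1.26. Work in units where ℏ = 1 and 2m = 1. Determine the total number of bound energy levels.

Define the well-strength parameter z₀ = (a/ℏ)√(2mU₀) = 1.26 × √(2·0.5·20.2) = 5.663.
A new bound state (alternating even/odd) appears each time z₀ passes a multiple of π/2, so N = ⌊2z₀/π⌋ + 1 = ⌊3.605⌋ + 1 = 4.

N = 4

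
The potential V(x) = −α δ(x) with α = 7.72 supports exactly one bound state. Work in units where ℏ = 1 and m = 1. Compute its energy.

The bound state is ψ(x) = √κ e^{−κ|x|}. The derivative jump ψ'(0⁺) − ψ'(0⁻) = −(2mα/ℏ²)ψ(0) fixes κ = mα/ℏ² = 7.720.
Then E = −ℏ²κ²/(2m) = −mα²/(2ℏ²) = -29.80.

E = -29.8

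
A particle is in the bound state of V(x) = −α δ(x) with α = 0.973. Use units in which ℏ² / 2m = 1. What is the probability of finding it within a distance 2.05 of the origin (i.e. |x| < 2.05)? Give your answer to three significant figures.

P = 0.864

The normalised bound state is ψ = √κ e^{−κ|x|} with κ = mα/ℏ² = 0.4865.
P(|x| < d) = ∫_{−d}^{d} κ e^{−2κ|x|} dx = 1 − e^{−2κd} = 1 − e^{−1.995} = 0.8639.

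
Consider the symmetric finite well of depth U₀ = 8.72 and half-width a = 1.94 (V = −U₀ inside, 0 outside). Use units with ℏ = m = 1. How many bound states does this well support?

The dimensionless depth is z₀ = a√(2mU₀)/ℏ = 1.94 × √(17.44) = 8.102.
The even/odd transcendental equations gain one root per π/2 in z₀, giving N = 1 + ⌊2z₀/π⌋ = 1 + ⌊5.158⌋ = 6.

N = 6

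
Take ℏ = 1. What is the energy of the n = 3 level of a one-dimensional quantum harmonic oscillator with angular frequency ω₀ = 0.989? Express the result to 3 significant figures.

Using E_n = (n + ½)ℏω₀: E_3 = 3.5 × 0.989 = 3.462.

E = 3.46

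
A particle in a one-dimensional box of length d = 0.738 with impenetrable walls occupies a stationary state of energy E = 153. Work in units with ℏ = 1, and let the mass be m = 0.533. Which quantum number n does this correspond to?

n = 3

From E_n = n²π²ℏ²/(2md²) invert to n = √(2md²E)/(πℏ).
n = (0.738/π) × √(2 × 0.533 × 153) = 3.000 → n = 3.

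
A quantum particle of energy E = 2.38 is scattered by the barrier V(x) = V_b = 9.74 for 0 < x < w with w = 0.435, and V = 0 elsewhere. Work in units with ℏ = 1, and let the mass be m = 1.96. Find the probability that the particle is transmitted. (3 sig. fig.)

T = 0.0274

Since E < V_b the interior solution is evanescent with decay constant κ = √(2m(V_b − E))/ℏ = 5.371.
κw = 2.337, sinh(κw) = 5.124.
The exact tunnelling result is T⁻¹ = 1 + V_b² sinh²(κw) / [4E(V_b − E)] = 36.55, so T = 0.0274.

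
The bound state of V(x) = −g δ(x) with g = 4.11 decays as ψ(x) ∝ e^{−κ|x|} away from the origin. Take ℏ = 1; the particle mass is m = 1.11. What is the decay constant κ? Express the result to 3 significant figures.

Integrating the TISE across x = 0 gives the cusp condition ψ'(0⁺) − ψ'(0⁻) = −(2mg/ℏ²)ψ(0).
With ψ ∝ e^{−κ|x|} this yields −2κ = −2mg/ℏ², so κ = mg/ℏ² = 4.562.

κ = 4.56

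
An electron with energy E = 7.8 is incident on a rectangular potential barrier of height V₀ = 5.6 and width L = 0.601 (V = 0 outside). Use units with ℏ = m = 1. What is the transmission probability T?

E > V₀: inside the barrier k₂ = √(2m(E − V₀))/ℏ = 2.098, k₂L = 1.261.
Matching at both interfaces gives T⁻¹ = 1 + V₀² sin²(k₂L) / [4E(E − V₀)] = 1.414, hence T = 0.707.

T = 0.707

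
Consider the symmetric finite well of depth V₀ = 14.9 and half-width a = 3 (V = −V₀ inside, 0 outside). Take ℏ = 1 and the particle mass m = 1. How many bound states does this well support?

N = 11

The dimensionless depth is z₀ = a√(2mV₀)/ℏ = 3 × √(29.80) = 16.38.
A new bound state (alternating even/odd) appears each time z₀ passes a multiple of π/2, so N = ⌊2z₀/π⌋ + 1 = ⌊10.43⌋ + 1 = 11.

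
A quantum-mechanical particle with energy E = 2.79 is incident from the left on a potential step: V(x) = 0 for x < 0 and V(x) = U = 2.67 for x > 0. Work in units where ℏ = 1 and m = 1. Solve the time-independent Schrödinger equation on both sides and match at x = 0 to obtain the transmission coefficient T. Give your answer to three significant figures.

T = 0.569

On each side the TISE gives plane waves with k = √(2m(E − V))/ℏ: k₁ = √(2·1·2.79) = 2.362, k₂ = √(2·1·0.12) = 0.4899.
Matching ψ and ψ′ at x = 0 gives r = (k₁ − k₂)/(k₁ + k₂), so R = r² = 0.4309 and T = 1 − R = 0.5691.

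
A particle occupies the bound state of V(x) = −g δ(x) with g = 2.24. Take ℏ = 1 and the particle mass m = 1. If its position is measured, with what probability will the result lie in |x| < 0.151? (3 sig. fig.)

The normalised bound state is ψ = √κ e^{−κ|x|} with κ = mg/ℏ² = 2.240.
P(|x| < d) = ∫_{−d}^{d} κ e^{−2κ|x|} dx = 1 − e^{−2κd} = 1 − e^{−0.6765} = 0.4916.

P = 0.492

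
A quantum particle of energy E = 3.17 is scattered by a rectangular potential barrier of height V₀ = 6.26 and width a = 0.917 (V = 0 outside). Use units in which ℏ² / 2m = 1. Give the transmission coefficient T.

T = 0.147

Since E < V₀ the interior solution is evanescent with decay constant κ = √(2m(V₀ − E))/ℏ = 1.758.
κa = 1.612, sinh(κa) = 2.407.
Matching ψ, ψ′ at both faces gives T = [1 + V₀² sinh²(κa) / (4E(V₀ − E))]⁻¹ = 1/6.792 = 0.147.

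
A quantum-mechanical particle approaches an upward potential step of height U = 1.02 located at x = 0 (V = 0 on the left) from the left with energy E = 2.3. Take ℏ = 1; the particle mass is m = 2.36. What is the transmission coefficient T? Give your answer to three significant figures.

T = 0.979

On each side the TISE gives plane waves with k = √(2m(E − V))/ℏ: k₁ = √(2·2.36·2.3) = 3.295, k₂ = √(2·2.36·1.28) = 2.458.
Matching ψ and ψ′ at x = 0 gives r = (k₁ − k₂)/(k₁ + k₂), so R = r² = 0.02116 and T = 1 − R = 0.9788.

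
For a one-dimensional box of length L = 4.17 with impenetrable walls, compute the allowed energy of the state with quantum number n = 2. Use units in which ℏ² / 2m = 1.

E = 2.27

The infinite-well eigenfunctions ψ_n = √(2/L) sin(nπx/L) vanish at both walls, giving E_n = n²π²ℏ²/(2mL²).
E_2 = 2² × π² / (2 × 0.5 × 4.17²) = 2.270.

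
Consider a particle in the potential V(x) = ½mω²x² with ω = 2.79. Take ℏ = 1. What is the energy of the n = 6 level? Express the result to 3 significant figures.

E = 18.1

Using E_n = (n + ½)ℏω: E_6 = 6.5 × 2.79 = 18.14.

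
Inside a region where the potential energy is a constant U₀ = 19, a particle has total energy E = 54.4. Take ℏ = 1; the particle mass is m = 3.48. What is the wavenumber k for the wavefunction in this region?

k = 15.7

With E > U₀ the solution is oscillatory, ψ ∝ e^{±ikx} with k = √(2m(E − U₀))/ℏ.
k = √(2 × 3.48 × 35.4) = 15.70.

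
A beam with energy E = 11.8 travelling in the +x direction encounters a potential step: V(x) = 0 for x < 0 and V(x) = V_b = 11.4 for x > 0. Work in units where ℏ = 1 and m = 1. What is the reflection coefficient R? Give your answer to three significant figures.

R = 0.475

The wavenumbers are k₁ = √(2mE)/ℏ = 4.858 on the left and k₂ = √(2m(E − V_b))/ℏ = 0.8944 on the right.
Matching ψ and ψ′ at x = 0 gives r = (k₁ − k₂)/(k₁ + k₂), so R = r² = 0.4748 and T = 1 − R = 0.5252.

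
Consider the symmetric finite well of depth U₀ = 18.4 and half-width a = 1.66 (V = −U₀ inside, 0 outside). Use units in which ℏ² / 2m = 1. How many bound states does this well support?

The dimensionless depth is z₀ = a√(2mU₀)/ℏ = 1.66 × √(18.40) = 7.121.
A new bound state (alternating even/odd) appears each time z₀ passes a multiple of π/2, so N = ⌊2z₀/π⌋ + 1 = ⌊4.533⌋ + 1 = 5.

N = 5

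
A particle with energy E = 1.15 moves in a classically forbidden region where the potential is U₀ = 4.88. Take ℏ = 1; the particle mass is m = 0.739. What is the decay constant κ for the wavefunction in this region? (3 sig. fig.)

Since E < U₀ the TISE in this region is ψ'' = κ²ψ with κ = √(2m(U₀ − E))/ℏ.
κ = √(2 × 0.739 × 3.73) = 2.348.

κ = 2.35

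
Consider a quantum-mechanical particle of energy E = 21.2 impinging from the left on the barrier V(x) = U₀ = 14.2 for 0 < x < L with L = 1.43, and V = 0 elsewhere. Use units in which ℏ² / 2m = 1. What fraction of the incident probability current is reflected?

Above the barrier the interior wavenumber is k₂ = √(2m(E − U₀))/ℏ = 2.646, giving phase k₂L = 3.783.
T = [1 + U₀² sin²(k₂L) / (4E(E − U₀))]⁻¹ = 1/1.122 = 0.891.
R = 1 − T = 0.109.

R = 0.109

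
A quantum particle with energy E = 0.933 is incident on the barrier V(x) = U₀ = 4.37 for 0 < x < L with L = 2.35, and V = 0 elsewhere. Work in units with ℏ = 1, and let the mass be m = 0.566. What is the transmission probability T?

Since E < U₀ the interior solution is evanescent with decay constant κ = √(2m(U₀ − E))/ℏ = 1.972.
κL = 4.635, sinh(κL) = 51.53.
Matching ψ, ψ′ at both faces gives T = [1 + U₀² sinh²(κL) / (4E(U₀ − E))]⁻¹ = 1/3954 = 0.000253.

T = 0.000253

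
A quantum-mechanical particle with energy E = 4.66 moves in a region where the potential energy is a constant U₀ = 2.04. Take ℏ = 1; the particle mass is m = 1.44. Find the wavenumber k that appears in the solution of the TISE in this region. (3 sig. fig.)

With E > U₀ the solution is oscillatory, ψ ∝ e^{±ikx} with k = √(2m(E − U₀))/ℏ.
k = √(2 × 1.44 × 2.62) = 2.747.

k = 2.75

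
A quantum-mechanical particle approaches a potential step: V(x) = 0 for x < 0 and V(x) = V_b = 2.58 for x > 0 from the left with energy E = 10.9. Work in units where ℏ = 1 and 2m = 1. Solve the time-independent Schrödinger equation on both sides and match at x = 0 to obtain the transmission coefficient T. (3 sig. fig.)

The wavenumbers are k₁ = √(2mE)/ℏ = 3.302 on the left and k₂ = √(2m(E − V_b))/ℏ = 2.884 on the right.
Matching ψ and ψ′ at x = 0 gives r = (k₁ − k₂)/(k₁ + k₂), so R = r² = 0.004546 and T = 1 − R = 0.9955.

T = 0.995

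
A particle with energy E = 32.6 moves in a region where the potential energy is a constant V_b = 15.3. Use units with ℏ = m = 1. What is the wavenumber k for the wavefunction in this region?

k = 5.88

With E > V_b the solution is oscillatory, ψ ∝ e^{±ikx} with k = √(2m(E − V_b))/ℏ.
k = √(2 × 1 × 17.3) = 5.882.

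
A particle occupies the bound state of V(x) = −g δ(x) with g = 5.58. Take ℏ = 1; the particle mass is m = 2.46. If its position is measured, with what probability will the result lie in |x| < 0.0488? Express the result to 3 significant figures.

The normalised bound state is ψ = √κ e^{−κ|x|} with κ = mg/ℏ² = 13.73.
P(|x| < d) = ∫_{−d}^{d} κ e^{−2κ|x|} dx = 1 − e^{−2κd} = 1 − e^{−1.340} = 0.7381.

P = 0.738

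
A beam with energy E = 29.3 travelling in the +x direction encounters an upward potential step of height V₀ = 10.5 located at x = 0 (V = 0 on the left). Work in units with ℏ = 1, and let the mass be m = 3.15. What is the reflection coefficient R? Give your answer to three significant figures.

On each side the TISE gives plane waves with k = √(2m(E − V))/ℏ: k₁ = √(2·3.15·29.3) = 13.59, k₂ = √(2·3.15·18.8) = 10.88.
Continuity of ψ and ψ′ at the step yields the reflection amplitude r = (k₁ − k₂)/(k₁ + k₂) = 0.1105; thus R = |r|² = 0.01221, T = 0.9878.

R = 0.0122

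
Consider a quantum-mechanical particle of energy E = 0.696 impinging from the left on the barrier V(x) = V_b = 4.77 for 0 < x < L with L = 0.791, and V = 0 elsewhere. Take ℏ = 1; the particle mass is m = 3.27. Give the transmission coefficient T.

T = 0.000567

Since E < V_b the interior solution is evanescent with decay constant κ = √(2m(V_b − E))/ℏ = 5.162.
κL = 4.083, sinh(κL) = 29.65.
The exact tunnelling result is T⁻¹ = 1 + V_b² sinh²(κL) / [4E(V_b − E)] = 1765, so T = 0.000567.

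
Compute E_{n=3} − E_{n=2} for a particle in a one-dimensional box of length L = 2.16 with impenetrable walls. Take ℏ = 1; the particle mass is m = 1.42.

E_n = n²π²ℏ²/(2mL²), so ΔE = (3² − 2²) π²ℏ²/(2mL²).
ΔE = 5 × π² / (2 × 1.42 × 2.16²) = 3.724.

ΔE = 3.72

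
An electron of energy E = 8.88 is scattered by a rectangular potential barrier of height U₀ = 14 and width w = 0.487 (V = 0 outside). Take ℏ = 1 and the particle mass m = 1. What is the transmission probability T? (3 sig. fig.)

E < U₀: inside the barrier ψ ∝ e^{±κx} with κ = √(2m(U₀ − E))/ℏ = 3.200.
κw = 1.558, sinh(κw) = 2.270.
Matching ψ, ψ′ at both faces gives T = [1 + U₀² sinh²(κw) / (4E(U₀ − E))]⁻¹ = 1/6.555 = 0.153.

T = 0.153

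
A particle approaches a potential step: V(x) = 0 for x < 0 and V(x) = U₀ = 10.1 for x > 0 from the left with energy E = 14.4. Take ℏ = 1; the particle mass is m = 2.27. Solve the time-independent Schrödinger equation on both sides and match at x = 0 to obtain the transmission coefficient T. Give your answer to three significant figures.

T = 0.914

The wavenumbers are k₁ = √(2mE)/ℏ = 8.086 on the left and k₂ = √(2m(E − U₀))/ℏ = 4.418 on the right.
Matching ψ and ψ′ at x = 0 gives r = (k₁ − k₂)/(k₁ + k₂), so R = r² = 0.08601 and T = 1 − R = 0.9140.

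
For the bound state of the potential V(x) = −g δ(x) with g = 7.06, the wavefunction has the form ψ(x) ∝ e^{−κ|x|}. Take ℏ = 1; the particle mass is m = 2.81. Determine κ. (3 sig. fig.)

κ = 19.8

Integrate −(ℏ²/2m)ψ'' − gδ(x)ψ = Eψ from −ε to +ε: the ψ'' term gives ψ'(0⁺) − ψ'(0⁻) and the δ term gives −(2mg/ℏ²)ψ(0).
With ψ ∝ e^{−κ|x|} this yields −2κ = −2mg/ℏ², so κ = mg/ℏ² = 19.84.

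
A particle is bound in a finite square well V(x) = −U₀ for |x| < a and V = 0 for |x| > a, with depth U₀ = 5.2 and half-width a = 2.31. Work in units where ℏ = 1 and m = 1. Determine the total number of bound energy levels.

N = 5

Define the well-strength parameter z₀ = (a/ℏ)√(2mU₀) = 2.31 × √(2·1·5.2) = 7.450.
A new bound state (alternating even/odd) appears each time z₀ passes a multiple of π/2, so N = ⌊2z₀/π⌋ + 1 = ⌊4.743⌋ + 1 = 5.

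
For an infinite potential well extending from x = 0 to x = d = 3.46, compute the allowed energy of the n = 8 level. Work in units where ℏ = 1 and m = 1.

E = 26.4

Requiring ψ(0) = ψ(d) = 0 quantises k = nπ/d, hence E_n = ℏ²k²/2m = n²π²ℏ²/(2md²).
E_8 = 8² × π² / (2 × 1 × 3.46²) = 26.38.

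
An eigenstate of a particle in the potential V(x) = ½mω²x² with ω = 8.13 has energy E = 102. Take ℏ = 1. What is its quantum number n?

n = 12

E_n = ℏω(n + ½) ⇒ n = E/(ℏω) − ½ = 102/8.13 − 0.5 = 12.046 → n = 12.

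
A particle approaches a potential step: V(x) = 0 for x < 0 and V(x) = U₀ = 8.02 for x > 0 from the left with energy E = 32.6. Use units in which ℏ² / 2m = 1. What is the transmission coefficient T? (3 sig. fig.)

T = 0.995

The wavenumbers are k₁ = √(2mE)/ℏ = 5.710 on the left and k₂ = √(2m(E − U₀))/ℏ = 4.958 on the right.
Continuity of ψ and ψ′ at the step yields the reflection amplitude r = (k₁ − k₂)/(k₁ + k₂) = 0.07048; thus R = |r|² = 0.004967, T = 0.9950.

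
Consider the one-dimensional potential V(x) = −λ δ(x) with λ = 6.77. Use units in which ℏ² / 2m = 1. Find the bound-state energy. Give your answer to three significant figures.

E = -11.5

The bound state is ψ(x) = √κ e^{−κ|x|}. The derivative jump ψ'(0⁺) − ψ'(0⁻) = −(2mλ/ℏ²)ψ(0) fixes κ = mλ/ℏ² = 3.385.
Then E = −ℏ²κ²/(2m) = −mλ²/(2ℏ²) = -11.46.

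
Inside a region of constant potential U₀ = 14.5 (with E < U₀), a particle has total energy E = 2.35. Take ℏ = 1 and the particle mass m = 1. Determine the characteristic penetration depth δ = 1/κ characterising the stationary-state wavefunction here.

δ = 0.203

Since E < U₀ the TISE in this region is ψ'' = κ²ψ with κ = √(2m(U₀ − E))/ℏ.
κ = √(2 × 1 × 12.15) = 4.930. The penetration depth is δ = 1/κ = 0.203.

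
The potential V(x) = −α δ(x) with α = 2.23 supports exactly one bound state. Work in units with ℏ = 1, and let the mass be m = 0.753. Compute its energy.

E = -1.87

The bound state is ψ(x) = √κ e^{−κ|x|}. The derivative jump ψ'(0⁺) − ψ'(0⁻) = −(2mα/ℏ²)ψ(0) fixes κ = mα/ℏ² = 1.679.
Then E = −ℏ²κ²/(2m) = −mα²/(2ℏ²) = -1.872.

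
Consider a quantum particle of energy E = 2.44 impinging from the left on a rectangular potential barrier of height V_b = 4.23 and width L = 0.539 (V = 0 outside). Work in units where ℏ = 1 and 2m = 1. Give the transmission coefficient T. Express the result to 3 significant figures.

T = 0.613

E < V_b: inside the barrier ψ ∝ e^{±κx} with κ = √(2m(V_b − E))/ℏ = 1.338.
κL = 0.7211, sinh(κL) = 0.7853.
Matching ψ, ψ′ at both faces gives T = [1 + V_b² sinh²(κL) / (4E(V_b − E))]⁻¹ = 1/1.632 = 0.613.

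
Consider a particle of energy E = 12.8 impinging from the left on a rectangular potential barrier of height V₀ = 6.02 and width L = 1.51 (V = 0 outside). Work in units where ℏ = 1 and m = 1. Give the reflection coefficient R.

R = 0.0437

E > V₀: inside the barrier k₂ = √(2m(E − V₀))/ℏ = 3.682, k₂L = 5.560.
T = [1 + V₀² sin²(k₂L) / (4E(E − V₀))]⁻¹ = 1/1.046 = 0.956.
R = 1 − T = 0.0437.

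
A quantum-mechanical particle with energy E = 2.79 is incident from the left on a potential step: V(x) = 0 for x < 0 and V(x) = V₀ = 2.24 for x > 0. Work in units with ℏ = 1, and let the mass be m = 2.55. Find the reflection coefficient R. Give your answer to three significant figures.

R = 0.148

The wavenumbers are k₁ = √(2mE)/ℏ = 3.772 on the left and k₂ = √(2m(E − V₀))/ℏ = 1.675 on the right.
Matching ψ and ψ′ at x = 0 gives r = (k₁ − k₂)/(k₁ + k₂), so R = r² = 0.1483 and T = 1 − R = 0.8517.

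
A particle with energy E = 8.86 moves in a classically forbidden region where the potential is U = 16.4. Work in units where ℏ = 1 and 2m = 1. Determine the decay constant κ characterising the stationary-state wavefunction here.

κ = 2.75

Since E < U the TISE in this region is ψ'' = κ²ψ with κ = √(2m(U − E))/ℏ.
κ = √(2 × 0.5 × 7.54) = 2.746.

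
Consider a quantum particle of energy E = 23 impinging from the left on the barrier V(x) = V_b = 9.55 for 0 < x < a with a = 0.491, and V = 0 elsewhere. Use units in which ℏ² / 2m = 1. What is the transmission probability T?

E > V_b: inside the barrier k₂ = √(2m(E − V_b))/ℏ = 3.667, k₂a = 1.801.
Matching at both interfaces gives T⁻¹ = 1 + V_b² sin²(k₂a) / [4E(E − V_b)] = 1.070, hence T = 0.935.

T = 0.935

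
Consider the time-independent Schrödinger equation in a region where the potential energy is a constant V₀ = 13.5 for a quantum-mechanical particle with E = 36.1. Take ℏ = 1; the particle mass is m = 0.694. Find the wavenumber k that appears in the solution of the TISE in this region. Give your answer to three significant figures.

With E > V₀ the solution is oscillatory, ψ ∝ e^{±ikx} with k = √(2m(E − V₀))/ℏ.
k = √(2 × 0.694 × 22.6) = 5.601.

k = 5.60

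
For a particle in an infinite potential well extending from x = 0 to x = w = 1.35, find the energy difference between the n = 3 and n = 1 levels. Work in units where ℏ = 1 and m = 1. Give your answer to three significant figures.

ΔE = 21.7

E_n = n²π²ℏ²/(2mw²), so ΔE = (3² − 1²) π²ℏ²/(2mw²).
ΔE = 8 × π² / (2 × 1 × 1.35²) = 21.66.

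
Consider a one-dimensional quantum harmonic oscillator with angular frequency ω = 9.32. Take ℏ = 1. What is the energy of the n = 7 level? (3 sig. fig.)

The oscillator eigenvalues are E_n = ℏω(n + ½), so E_7 = 9.32 × 7.5 = 69.90.

E = 69.9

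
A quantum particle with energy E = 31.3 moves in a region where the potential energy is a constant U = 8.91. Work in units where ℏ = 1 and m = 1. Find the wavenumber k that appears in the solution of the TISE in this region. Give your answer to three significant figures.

With E > U the solution is oscillatory, ψ ∝ e^{±ikx} with k = √(2m(E − U))/ℏ.
k = √(2 × 1 × 22.39) = 6.692.

k = 6.69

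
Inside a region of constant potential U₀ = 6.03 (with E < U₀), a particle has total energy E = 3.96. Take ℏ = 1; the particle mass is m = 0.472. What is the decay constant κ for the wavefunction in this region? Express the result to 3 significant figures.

Since E < U₀ the TISE in this region is ψ'' = κ²ψ with κ = √(2m(U₀ − E))/ℏ.
κ = √(2 × 0.472 × 2.07) = 1.398.

κ = 1.40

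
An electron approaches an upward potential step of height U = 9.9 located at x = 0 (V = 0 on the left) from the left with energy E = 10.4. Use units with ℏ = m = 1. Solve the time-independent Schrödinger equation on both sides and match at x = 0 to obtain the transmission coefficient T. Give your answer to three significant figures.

T = 0.590

On each side the TISE gives plane waves with k = √(2m(E − V))/ℏ: k₁ = √(2·1·10.4) = 4.561, k₂ = √(2·1·0.5) = 1.000.
Continuity of ψ and ψ′ at the step yields the reflection amplitude r = (k₁ − k₂)/(k₁ + k₂) = 0.6403; thus R = |r|² = 0.4100, T = 0.5900.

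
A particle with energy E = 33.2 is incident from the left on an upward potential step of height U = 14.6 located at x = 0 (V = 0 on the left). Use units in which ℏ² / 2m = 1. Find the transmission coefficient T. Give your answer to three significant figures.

On each side the TISE gives plane waves with k = √(2m(E − V))/ℏ: k₁ = √(2·½·33.2) = 5.762, k₂ = √(2·½·18.6) = 4.313.
Matching ψ and ψ′ at x = 0 gives r = (k₁ − k₂)/(k₁ + k₂), so R = r² = 0.02069 and T = 1 − R = 0.9793.

T = 0.979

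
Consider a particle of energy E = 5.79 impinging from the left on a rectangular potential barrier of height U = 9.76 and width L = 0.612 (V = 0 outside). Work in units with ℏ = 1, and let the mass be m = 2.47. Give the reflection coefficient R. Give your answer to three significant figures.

Since E < U the interior solution is evanescent with decay constant κ = √(2m(U − E))/ℏ = 4.429.
κL = 2.710, sinh(κL) = 7.483.
The exact tunnelling result is T⁻¹ = 1 + U² sinh²(κL) / [4E(U − E)] = 59.02, so T = 0.0169.
R = 1 − T = 0.983.

R = 0.983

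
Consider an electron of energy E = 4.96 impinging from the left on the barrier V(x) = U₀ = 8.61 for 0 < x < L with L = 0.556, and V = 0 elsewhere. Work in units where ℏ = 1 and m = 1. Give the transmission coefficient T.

T = 0.177

Since E < U₀ the interior solution is evanescent with decay constant κ = √(2m(U₀ − E))/ℏ = 2.702.
κL = 1.502, sinh(κL) = 2.135.
Matching ψ, ψ′ at both faces gives T = [1 + U₀² sinh²(κL) / (4E(U₀ − E))]⁻¹ = 1/5.664 = 0.177.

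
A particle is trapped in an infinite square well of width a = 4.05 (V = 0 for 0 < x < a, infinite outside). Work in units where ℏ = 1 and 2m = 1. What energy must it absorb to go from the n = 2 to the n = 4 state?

E_n = n²π²ℏ²/(2ma²), so ΔE = (4² − 2²) π²ℏ²/(2ma²).
ΔE = 12 × π² / (2 × 0.5 × 4.05²) = 7.221.

ΔE = 7.22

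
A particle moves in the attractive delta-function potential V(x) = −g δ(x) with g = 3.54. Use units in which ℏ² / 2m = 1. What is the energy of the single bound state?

For x ≠ 0 the bound state is ψ ∝ e^{−κ|x|}; integrating the TISE across the delta gives the cusp condition 2κ = 2mg/ℏ², so κ = 1.770.
Then E = −ℏ²κ²/(2m) = −mg²/(2ℏ²) = -3.133.

E = -3.13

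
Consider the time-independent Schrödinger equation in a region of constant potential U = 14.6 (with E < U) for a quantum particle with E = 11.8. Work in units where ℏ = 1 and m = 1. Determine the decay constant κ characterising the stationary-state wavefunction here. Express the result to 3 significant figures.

Since E < U the TISE in this region is ψ'' = κ²ψ with κ = √(2m(U − E))/ℏ.
κ = √(2 × 1 × 2.8) = 2.366.

κ = 2.37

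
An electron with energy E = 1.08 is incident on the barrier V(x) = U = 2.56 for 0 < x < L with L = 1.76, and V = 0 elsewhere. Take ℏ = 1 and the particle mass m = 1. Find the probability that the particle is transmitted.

T = 0.00911

E < U: inside the barrier ψ ∝ e^{±κx} with κ = √(2m(U − E))/ℏ = 1.720.
κL = 3.028, sinh(κL) = 10.30.
Matching ψ, ψ′ at both faces gives T = [1 + U² sinh²(κL) / (4E(U − E))]⁻¹ = 1/109.8 = 0.00911.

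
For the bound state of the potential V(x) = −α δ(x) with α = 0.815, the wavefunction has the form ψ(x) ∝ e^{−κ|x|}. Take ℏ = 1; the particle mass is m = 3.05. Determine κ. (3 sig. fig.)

κ = 2.49

Integrating the TISE across x = 0 gives the cusp condition ψ'(0⁺) − ψ'(0⁻) = −(2mα/ℏ²)ψ(0).
With ψ ∝ e^{−κ|x|} this yields −2κ = −2mα/ℏ², so κ = mα/ℏ² = 2.486.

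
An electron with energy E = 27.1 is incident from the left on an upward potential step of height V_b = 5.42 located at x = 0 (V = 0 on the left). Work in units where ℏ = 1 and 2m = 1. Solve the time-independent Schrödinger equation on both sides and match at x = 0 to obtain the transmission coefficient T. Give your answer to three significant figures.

T = 0.997

On each side the TISE gives plane waves with k = √(2m(E − V))/ℏ: k₁ = √(2·½·27.1) = 5.206, k₂ = √(2·½·21.68) = 4.656.
Matching ψ and ψ′ at x = 0 gives r = (k₁ − k₂)/(k₁ + k₂), so R = r² = 0.003106 and T = 1 − R = 0.9969.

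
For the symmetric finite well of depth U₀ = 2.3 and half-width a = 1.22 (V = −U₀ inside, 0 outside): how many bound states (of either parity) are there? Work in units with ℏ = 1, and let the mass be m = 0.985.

The dimensionless depth is z₀ = a√(2mU₀)/ℏ = 1.22 × √(4.531) = 2.597.
A new bound state (alternating even/odd) appears each time z₀ passes a multiple of π/2, so N = ⌊2z₀/π⌋ + 1 = ⌊1.653⌋ + 1 = 2.

N = 2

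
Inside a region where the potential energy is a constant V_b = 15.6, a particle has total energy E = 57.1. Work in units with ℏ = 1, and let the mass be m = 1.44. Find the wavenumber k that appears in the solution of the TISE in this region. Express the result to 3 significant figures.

With E > V_b the solution is oscillatory, ψ ∝ e^{±ikx} with k = √(2m(E − V_b))/ℏ.
k = √(2 × 1.44 × 41.5) = 10.93.

k = 10.9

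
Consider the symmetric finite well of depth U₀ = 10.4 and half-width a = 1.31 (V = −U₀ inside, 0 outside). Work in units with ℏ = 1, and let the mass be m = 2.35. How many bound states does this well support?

The dimensionless depth is z₀ = a√(2mU₀)/ℏ = 1.31 × √(48.88) = 9.159.
A new bound state (alternating even/odd) appears each time z₀ passes a multiple of π/2, so N = ⌊2z₀/π⌋ + 1 = ⌊5.831⌋ + 1 = 6.

N = 6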